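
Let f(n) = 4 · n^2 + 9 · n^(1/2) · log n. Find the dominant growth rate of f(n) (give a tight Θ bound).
f(n) ∈ Θ(n^2)

Compare the terms by growth order. For large n, n^a · (log n)^b dominates n^a' · (log n)^b' iff a > a', or (a = a' and b > b'). Ranking the 2 terms shows the dominant one is 4 · n^2. Hence f(n) ∈ Θ(n^2).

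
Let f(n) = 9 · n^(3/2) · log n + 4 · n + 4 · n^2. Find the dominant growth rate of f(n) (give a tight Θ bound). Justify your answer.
f(n) ∈ Θ(n^2)

Compare the terms by growth order. For large n, n^a · (log n)^b dominates n^a' · (log n)^b' iff a > a', or (a = a' and b > b'). Ranking the 3 terms shows the dominant one is 4 · n^2. Hence f(n) ∈ Θ(n^2).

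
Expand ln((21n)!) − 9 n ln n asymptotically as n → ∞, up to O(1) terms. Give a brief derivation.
ln((21n)!) − 9 n ln n = 12 n ln n + 21(ln 21 − 1) n + (1/2) ln(2π·21n) + O(1/n)

Stirling: ln((21n)!) = 21n ln(21n) − 21n + (1/2) ln(2π·21n) + O(1/n).
Expand 21n ln(21n) = 21n (ln n + ln 21) = 21n ln n + 21n ln 21.
Subtract 9n ln n: leading term is (21 − 9) n ln n = 12 n ln n. The next term is 21n ln 21 − 21n = 21(ln 21 − 1) n. Then the (1/2) ln(2π·21n) correction.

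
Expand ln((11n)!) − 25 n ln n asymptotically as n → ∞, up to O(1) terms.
ln((11n)!) − 25 n ln n = −14 n ln n + 11(ln 11 − 1) n + (1/2) ln(2π·11n) + O(1/n)

Stirling: ln((11n)!) = 11n ln(11n) − 11n + (1/2) ln(2π·11n) + O(1/n).
Expand 11n ln(11n) = 11n (ln n + ln 11) = 11n ln n + 11n ln 11.
Subtract 25n ln n: leading term is (11 − 25) n ln n = −14 n ln n. The next term is 11n ln 11 − 11n = 11(ln 11 − 1) n. Then the (1/2) ln(2π·11n) correction.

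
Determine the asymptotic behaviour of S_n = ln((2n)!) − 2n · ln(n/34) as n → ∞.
S_n ~ 2n · (ln 68 − 1) + O(ln n)

Stirling: ln((2n)!) = 2n ln(2n) − 2n + O(ln n).
  S_n = 2n ln(2n) − 2n − 2n ln(n/34) + O(ln n)
      = 2n ln(2n) − 2n ln n + 2n ln 34 − 2n + O(ln n)
      = 2n ln 2 + 2n ln 34 − 2n + O(ln n)
      = 2n (ln 68 − 1) + O(ln n).
Numerically ln(68) − 1 ≈ 3.2195.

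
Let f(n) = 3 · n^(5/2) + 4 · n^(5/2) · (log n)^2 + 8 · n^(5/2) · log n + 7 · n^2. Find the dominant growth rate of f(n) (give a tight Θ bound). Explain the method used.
f(n) ∈ Θ(n^(5/2) · (log n)^2)

Compare the terms by growth order. For large n, n^a · (log n)^b dominates n^a' · (log n)^b' iff a > a', or (a = a' and b > b'). Ranking the 4 terms shows the dominant one is 4 · n^(5/2) · (log n)^2. Hence f(n) ∈ Θ(n^(5/2) · (log n)^2).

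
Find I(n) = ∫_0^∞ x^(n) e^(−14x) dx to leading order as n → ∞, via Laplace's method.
I(n) ~ (sqrt(2π·n) / 14) · (n/(14e))^(n)

Write the integrand as exp(n ln x − 14x) and set f(x) = n ln x − 14x. Then f'(x) = n/x − 14 = 0 at x* = n/14, and f''(x*) = −n/x*^2 = −14^2/(n). Laplace's method (interior maximum) gives
  I(n) ~ e^(f(x*)) · sqrt(2π / |f''(x*)|)
        = exp(n ln(n/14) − n) · sqrt(2π · n / 14^2)
        = (n/14)^(n) e^(−n) · sqrt(2π·n) / 14
        = (sqrt(2π·n) / 14) · (n/(14e))^(n).
This matches Γ(n+1)/14^(n+1) with Stirling applied to Γ.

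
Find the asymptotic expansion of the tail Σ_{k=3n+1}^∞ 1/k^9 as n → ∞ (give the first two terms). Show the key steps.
Σ_{k>3n} 1/k^9 = 1/(8 · (3n)^8) − 1/(2 · (3n)^9) + O(1/(3n)^10)

Compare to the integral: ∫_{3n}^∞ x^(−9) dx = [−x^(−8)/8]_{3n}^∞ = 1/((9−1)·(3n)^8). The Euler-Maclaurin correction adds −f(3n)/2 = −1/(2·(3n)^9). Euler-Maclaurin then gives
  Σ_{k>3n} 1/k^9 = ∫_{3n}^∞ dx/x^9 − 1/(2·(3n)^9) + O(1/(3n)^10).
(Equivalently this is ζ(9) − Σ_{k≤3n} 1/k^9.)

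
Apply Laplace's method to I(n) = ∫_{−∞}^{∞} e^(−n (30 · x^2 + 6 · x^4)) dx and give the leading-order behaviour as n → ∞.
I(n) ~ sqrt(π/(30n))

φ(x) = 30 · x^2 + 6 · x^4 has its unique global minimum at x* = 0 (since φ'(x) = 60x + 24x^3 = 0 only at x = 0 for real x with both coefficients positive, and φ → ∞ as |x| → ∞). At x* = 0, φ(0) = 0 and φ''(0) = 60. Laplace's method then gives
  I(n) ~ sqrt(2π / (n · φ''(0))) · e^(−n φ(0)) = sqrt(2π / (60n)) = sqrt(π/(30n)).
The 6 · x^4 term contributes only at subleading order (an O(1/n) relative correction).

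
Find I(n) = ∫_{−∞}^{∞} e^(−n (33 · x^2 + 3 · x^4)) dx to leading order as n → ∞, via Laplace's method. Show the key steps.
I(n) ~ sqrt(π/(33n))

φ(x) = 33 · x^2 + 3 · x^4 has its unique global minimum at x* = 0 (since φ'(x) = 66x + 12x^3 = 0 only at x = 0 for real x with both coefficients positive, and φ → ∞ as |x| → ∞). At x* = 0, φ(0) = 0 and φ''(0) = 66. Laplace's method then gives
  I(n) ~ sqrt(2π / (n · φ''(0))) · e^(−n φ(0)) = sqrt(2π / (66n)) = sqrt(π/(33n)).
The 3 · x^4 term contributes only at subleading order (an O(1/n) relative correction).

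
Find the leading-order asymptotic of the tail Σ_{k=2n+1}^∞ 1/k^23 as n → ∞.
Σ_{k>2n} 1/k^23 ~ 1/(22 · (2n)^22)

Compare to the integral: ∫_{2n}^∞ x^(−23) dx = [−x^(−22)/22]_{2n}^∞ = 1/((23−1)·(2n)^22). Euler-Maclaurin then gives
  Σ_{k>2n} 1/k^23 = ∫_{2n}^∞ dx/x^23 − 1/(2·(2n)^23) + O(1/(2n)^24).
(Equivalently this is ζ(23) − Σ_{k≤2n} 1/k^23.)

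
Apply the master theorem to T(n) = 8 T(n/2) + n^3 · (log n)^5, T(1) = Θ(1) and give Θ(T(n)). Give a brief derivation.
T(n) = Θ(n^3 · (log n)^6)

Here log_2 8 = 3 and f(n) = n^3 · (log n)^5 = Θ(n^(log_2 8) · (log n)^5). This is the extended Case 2 of the master theorem (f matches the critical exponent up to log factors), giving T(n) = Θ(n^(log_2 8) · (log n)^(5+1)) = Θ(n^3 · (log n)^6).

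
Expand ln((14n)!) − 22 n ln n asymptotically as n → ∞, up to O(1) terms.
ln((14n)!) − 22 n ln n = −8 n ln n + 14(ln 14 − 1) n + (1/2) ln(2π·14n) + O(1/n)

Stirling: ln((14n)!) = 14n ln(14n) − 14n + (1/2) ln(2π·14n) + O(1/n).
Expand 14n ln(14n) = 14n (ln n + ln 14) = 14n ln n + 14n ln 14.
Subtract 22n ln n: leading term is (14 − 22) n ln n = −8 n ln n. The next term is 14n ln 14 − 14n = 14(ln 14 − 1) n. Then the (1/2) ln(2π·14n) correction.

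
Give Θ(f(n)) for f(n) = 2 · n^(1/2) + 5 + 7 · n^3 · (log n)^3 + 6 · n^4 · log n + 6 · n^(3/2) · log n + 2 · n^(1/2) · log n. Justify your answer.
f(n) ∈ Θ(n^4 · log n)

Compare the terms by growth order. For large n, n^a · (log n)^b dominates n^a' · (log n)^b' iff a > a', or (a = a' and b > b'). Ranking the 6 terms shows the dominant one is 6 · n^4 · log n. Hence f(n) ∈ Θ(n^4 · log n).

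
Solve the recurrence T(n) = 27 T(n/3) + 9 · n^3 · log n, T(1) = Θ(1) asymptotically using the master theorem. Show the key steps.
T(n) = Θ(n^3 · (log n)^2)

Here log_3 27 = 3 and f(n) = 9 · n^3 · log n = Θ(n^(log_3 27) · (log n)^1). This is the extended Case 2 of the master theorem (f matches the critical exponent up to log factors), giving T(n) = Θ(n^(log_3 27) · (log n)^(1+1)) = Θ(n^3 · (log n)^2).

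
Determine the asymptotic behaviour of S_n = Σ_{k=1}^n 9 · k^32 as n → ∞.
S_n ~ 3 · n^33 / 11

By integral comparison (Euler-Maclaurin), Σ_{k=1}^n 9 · k^32 = 9 · ∫_0^n x^32 dx + O(n^32) = 9 · n^33/33 = 3 · n^33 / 11 + O(n^32). (Equivalently, Faulhaber's formula gives the same leading term.)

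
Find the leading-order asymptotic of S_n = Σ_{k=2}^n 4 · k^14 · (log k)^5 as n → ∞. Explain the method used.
S_n ~ 4 · n^15 · (log n)^5 / 15

By integral comparison, S_n = ∫_1^n 4 · x^14 · (log x)^5 dx + O(n^14 · (log n)^5). For the integral, the leading term of ∫_1^n x^14 (log x)^5 dx is n^15/15 · (log n)^5 (by repeated integration by parts; each step lowers the log-exponent and produces a relatively O(1/log n) correction). Hence S_n ~ 4 · n^15 · (log n)^5 / 15.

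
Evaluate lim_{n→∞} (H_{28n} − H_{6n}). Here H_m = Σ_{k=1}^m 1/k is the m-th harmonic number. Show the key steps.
lim = ln(28/6) = ln(14/3)

Euler-Maclaurin gives H_m = ln m + γ + 1/(2m) + O(1/m^2). The γ and O(1/m) terms cancel in the difference:
  H_{28n} − H_{6n} = ln(28n) − ln(6n) + O(1/n) = ln(28/6) + O(1/n).
Hence the limit is ln(28/6) = ln(14/3).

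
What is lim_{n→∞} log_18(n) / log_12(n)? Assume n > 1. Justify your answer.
lim = ln(12) / ln(18) = log_18(12)

Change of base: log_18(n) = ln n / ln 18 and log_12(n) = ln n / ln 12. The ratio is (ln n / ln 18) · (ln 12 / ln n) = ln 12 / ln 18, a constant independent of n. So the limit is ln 12 / ln 18 = log_18(12).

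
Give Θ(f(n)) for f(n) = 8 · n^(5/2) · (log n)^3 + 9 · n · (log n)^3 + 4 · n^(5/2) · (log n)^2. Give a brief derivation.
f(n) ∈ Θ(n^(5/2) · (log n)^3)

Compare the terms by growth order. For large n, n^a · (log n)^b dominates n^a' · (log n)^b' iff a > a', or (a = a' and b > b'). Ranking the 3 terms shows the dominant one is 8 · n^(5/2) · (log n)^3. Hence f(n) ∈ Θ(n^(5/2) · (log n)^3).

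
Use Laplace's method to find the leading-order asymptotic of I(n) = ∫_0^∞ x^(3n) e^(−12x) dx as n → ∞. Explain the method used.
I(n) ~ (sqrt(2π·3n) / 12) · (3n/(12e))^(3n)

Write the integrand as exp(3n ln x − 12x) and set f(x) = 3n ln x − 12x. Then f'(x) = 3n/x − 12 = 0 at x* = 3n/12, and f''(x*) = −3n/x*^2 = −12^2/(3n). Laplace's method (interior maximum) gives
  I(n) ~ e^(f(x*)) · sqrt(2π / |f''(x*)|)
        = exp(3n ln(3n/12) − 3n) · sqrt(2π · 3n / 12^2)
        = (3n/12)^(3n) e^(−3n) · sqrt(2π·3n) / 12
        = (sqrt(2π·3n) / 12) · (3n/(12e))^(3n).
This matches Γ(3n+1)/12^(3n+1) with Stirling applied to Γ.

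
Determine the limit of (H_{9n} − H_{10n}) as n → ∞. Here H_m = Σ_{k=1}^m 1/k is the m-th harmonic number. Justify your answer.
lim = ln(9/10)

Euler-Maclaurin gives H_m = ln m + γ + 1/(2m) + O(1/m^2). The γ and O(1/m) terms cancel in the difference:
  H_{9n} − H_{10n} = ln(9n) − ln(10n) + O(1/n) = ln(9/10) + O(1/n).
Hence the limit is ln(9/10).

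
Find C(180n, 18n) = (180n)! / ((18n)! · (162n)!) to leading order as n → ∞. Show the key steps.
C(180n, 18n) ~ (10000000000/387420489)^(18n) · sqrt(5/(9π·18n))

Write N = 18n. Apply Stirling to each factorial:
  (10N)! ~ sqrt(2π·10N) · (10N/e)^(10N),
  N! ~ sqrt(2π N) · (N/e)^N,
  (9N)! ~ sqrt(2π·9N) · (9N/e)^(9N).
The exponential factors combine to (10N)^(10N) / (N^N · (9N)^(9N)) = 10^(10N)/9^(9N) = (10^10/9^9)^N = (10000000000/387420489)^N.
The square-root prefactors combine to sqrt(2π·10N) / (sqrt(2π N)·sqrt(2π·9N)) = sqrt(10 / (2π·9·N)) = sqrt(5/(9π·18n)).
Substituting N = 18n: C(180n, 18n) ~ (10000000000/387420489)^(18n) · sqrt(5/(9π·18n)).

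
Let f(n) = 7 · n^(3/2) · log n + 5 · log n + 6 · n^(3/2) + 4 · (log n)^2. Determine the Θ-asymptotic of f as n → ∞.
f(n) ∈ Θ(n^(3/2) · log n)

Compare the terms by growth order. For large n, n^a · (log n)^b dominates n^a' · (log n)^b' iff a > a', or (a = a' and b > b'). Ranking the 4 terms shows the dominant one is 7 · n^(3/2) · log n. Hence f(n) ∈ Θ(n^(3/2) · log n).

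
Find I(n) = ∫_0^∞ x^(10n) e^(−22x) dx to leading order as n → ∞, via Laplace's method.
I(n) ~ (sqrt(2π·10n) / 22) · (10n/(22e))^(10n)

Write the integrand as exp(10n ln x − 22x) and set f(x) = 10n ln x − 22x. Then f'(x) = 10n/x − 22 = 0 at x* = 10n/22, and f''(x*) = −10n/x*^2 = −22^2/(10n). Laplace's method (interior maximum) gives
  I(n) ~ e^(f(x*)) · sqrt(2π / |f''(x*)|)
        = exp(10n ln(10n/22) − 10n) · sqrt(2π · 10n / 22^2)
        = (10n/22)^(10n) e^(−10n) · sqrt(2π·10n) / 22
        = (sqrt(2π·10n) / 22) · (10n/(22e))^(10n).
This matches Γ(10n+1)/22^(10n+1) with Stirling applied to Γ.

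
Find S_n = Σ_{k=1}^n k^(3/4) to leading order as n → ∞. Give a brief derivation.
S_n ~ (4/7) · n^(7/4)

Integral comparison: Σ_{k=1}^n k^(3/4) = ∫_0^n x^(3/4) dx + O(n^(3/4)). The integral is n^(1 + 3/4) / (1 + 3/4) = n^((3+4)/4) / ((3+4)/4) = (4/7) · n^(7/4).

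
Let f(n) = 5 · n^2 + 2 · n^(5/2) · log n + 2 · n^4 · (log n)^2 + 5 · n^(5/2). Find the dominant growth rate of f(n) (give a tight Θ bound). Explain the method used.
f(n) ∈ Θ(n^4 · (log n)^2)

Compare the terms by growth order. For large n, n^a · (log n)^b dominates n^a' · (log n)^b' iff a > a', or (a = a' and b > b'). Ranking the 4 terms shows the dominant one is 2 · n^4 · (log n)^2. Hence f(n) ∈ Θ(n^4 · (log n)^2).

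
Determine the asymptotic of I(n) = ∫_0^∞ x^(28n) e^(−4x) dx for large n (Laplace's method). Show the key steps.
I(n) ~ (sqrt(2π·28n) / 4) · (28n/(4e))^(28n)

Write the integrand as exp(28n ln x − 4x) and set f(x) = 28n ln x − 4x. Then f'(x) = 28n/x − 4 = 0 at x* = 28n/4, and f''(x*) = −28n/x*^2 = −4^2/(28n). Laplace's method (interior maximum) gives
  I(n) ~ e^(f(x*)) · sqrt(2π / |f''(x*)|)
        = exp(28n ln(28n/4) − 28n) · sqrt(2π · 28n / 4^2)
        = (28n/4)^(28n) e^(−28n) · sqrt(2π·28n) / 4
        = (sqrt(2π·28n) / 4) · (28n/(4e))^(28n).
This matches Γ(28n+1)/4^(28n+1) with Stirling applied to Γ.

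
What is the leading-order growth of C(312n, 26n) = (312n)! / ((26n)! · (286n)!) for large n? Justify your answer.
C(312n, 26n) ~ (8916100448256/285311670611)^(26n) · sqrt(6/(11π·26n))

Write N = 26n. Apply Stirling to each factorial:
  (12N)! ~ sqrt(2π·12N) · (12N/e)^(12N),
  N! ~ sqrt(2π N) · (N/e)^N,
  (11N)! ~ sqrt(2π·11N) · (11N/e)^(11N).
The exponential factors combine to (12N)^(12N) / (N^N · (11N)^(11N)) = 12^(12N)/11^(11N) = (12^12/11^11)^N = (8916100448256/285311670611)^N.
The square-root prefactors combine to sqrt(2π·12N) / (sqrt(2π N)·sqrt(2π·11N)) = sqrt(12 / (2π·11·N)) = sqrt(6/(11π·26n)).
Substituting N = 26n: C(312n, 26n) ~ (8916100448256/285311670611)^(26n) · sqrt(6/(11π·26n)).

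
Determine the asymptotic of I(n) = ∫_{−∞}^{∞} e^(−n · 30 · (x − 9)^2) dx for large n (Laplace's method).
I(n) = sqrt(π/(30n))

Here φ(x) = 30 · (x − 9)^2 has its unique minimum at x* = 9 with φ(x*) = 0 and φ''(x*) = 60. Laplace's method gives
  I(n) ~ e^(−n φ(x*)) · sqrt(2π / (n · φ''(x*))) = sqrt(2π / (60n)) = sqrt(π/(30n)).
This is exact: substituting u = (x − 9)·sqrt(30n) gives I(n) = (1/sqrt(30n)) ∫_{−∞}^{∞} e^(−u^2) du = sqrt(π/(30n)).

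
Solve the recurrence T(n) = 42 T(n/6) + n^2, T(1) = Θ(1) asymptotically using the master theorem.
T(n) = Θ(n^(log_6 42))

Master theorem: compare f(n) = n^2 to n^(log_6 42) where log_6 42 ≈ 2.086. Since 2 < log_6 42, we have f(n) = O(n^(log_6 42 − ε)) for some ε > 0 — Case 1. Hence T(n) = Θ(n^(log_6 42)).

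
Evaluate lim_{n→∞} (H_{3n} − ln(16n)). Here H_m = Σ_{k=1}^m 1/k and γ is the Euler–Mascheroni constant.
lim = ln(3/16) + γ

By Euler-Maclaurin, H_m = ln m + γ + O(1/m). So
  H_{3n} − ln(16n) = ln(3n) + γ − ln(16n) + O(1/n)
                       = ln(3/16) + γ + O(1/n).
Hence the limit is ln(3/16) + γ.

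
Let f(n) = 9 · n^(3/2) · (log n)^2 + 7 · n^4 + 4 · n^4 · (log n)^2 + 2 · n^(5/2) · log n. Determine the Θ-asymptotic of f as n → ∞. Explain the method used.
f(n) ∈ Θ(n^4 · (log n)^2)

Compare the terms by growth order. For large n, n^a · (log n)^b dominates n^a' · (log n)^b' iff a > a', or (a = a' and b > b'). Ranking the 4 terms shows the dominant one is 4 · n^4 · (log n)^2. Hence f(n) ∈ Θ(n^4 · (log n)^2).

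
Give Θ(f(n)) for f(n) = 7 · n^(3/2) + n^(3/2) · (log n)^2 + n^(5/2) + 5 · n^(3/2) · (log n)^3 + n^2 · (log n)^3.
f(n) ∈ Θ(n^(5/2))

Compare the terms by growth order. For large n, n^a · (log n)^b dominates n^a' · (log n)^b' iff a > a', or (a = a' and b > b'). Ranking the 5 terms shows the dominant one is n^(5/2). Hence f(n) ∈ Θ(n^(5/2)).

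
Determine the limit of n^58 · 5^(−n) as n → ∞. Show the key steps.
lim = 0

Exponentials with base > 1 dominate every fixed polynomial: for any fixed c, n^c / 5^n → 0 as n → ∞ (e.g. by the ratio test, or by writing 5^n = e^(n ln 5) and noting e^(n ln 5) / n^c → ∞). Hence n^58 · 5^(−n) = n^58 / 5^n → 0.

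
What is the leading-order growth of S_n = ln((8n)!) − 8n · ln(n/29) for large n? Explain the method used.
S_n ~ 8n · (ln 232 − 1) + O(ln n)

Stirling: ln((8n)!) = 8n ln(8n) − 8n + O(ln n).
  S_n = 8n ln(8n) − 8n − 8n ln(n/29) + O(ln n)
      = 8n ln(8n) − 8n ln n + 8n ln 29 − 8n + O(ln n)
      = 8n ln 8 + 8n ln 29 − 8n + O(ln n)
      = 8n (ln 232 − 1) + O(ln n).
Numerically ln(232) − 1 ≈ 4.4467.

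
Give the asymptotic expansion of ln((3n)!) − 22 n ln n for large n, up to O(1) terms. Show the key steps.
ln((3n)!) − 22 n ln n = −19 n ln n + 3(ln 3 − 1) n + (1/2) ln(2π·3n) + O(1/n)

Stirling: ln((3n)!) = 3n ln(3n) − 3n + (1/2) ln(2π·3n) + O(1/n).
Expand 3n ln(3n) = 3n (ln n + ln 3) = 3n ln n + 3n ln 3.
Subtract 22n ln n: leading term is (3 − 22) n ln n = −19 n ln n. The next term is 3n ln 3 − 3n = 3(ln 3 − 1) n. Then the (1/2) ln(2π·3n) correction.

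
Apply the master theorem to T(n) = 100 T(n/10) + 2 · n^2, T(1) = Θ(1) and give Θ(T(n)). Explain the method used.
T(n) = Θ(n^2 log n)

log_10 100 = 2, and f(n) = 2 · n^2 = Θ(n^(log_10 100)). This is Case 2 of the master theorem: T(n) = Θ(f(n) · log n) = Θ(n^2 log n).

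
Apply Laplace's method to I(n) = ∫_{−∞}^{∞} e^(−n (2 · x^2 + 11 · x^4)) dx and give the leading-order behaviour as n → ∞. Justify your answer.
I(n) ~ sqrt(π/(2n))

φ(x) = 2 · x^2 + 11 · x^4 has its unique global minimum at x* = 0 (since φ'(x) = 4x + 44x^3 = 0 only at x = 0 for real x with both coefficients positive, and φ → ∞ as |x| → ∞). At x* = 0, φ(0) = 0 and φ''(0) = 4. Laplace's method then gives
  I(n) ~ sqrt(2π / (n · φ''(0))) · e^(−n φ(0)) = sqrt(2π / (4n)) = sqrt(π/(2n)).
The 11 · x^4 term contributes only at subleading order (an O(1/n) relative correction).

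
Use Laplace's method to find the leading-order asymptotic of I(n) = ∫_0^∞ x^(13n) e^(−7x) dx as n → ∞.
I(n) ~ (sqrt(2π·13n) / 7) · (13n/(7e))^(13n)

Write the integrand as exp(13n ln x − 7x) and set f(x) = 13n ln x − 7x. Then f'(x) = 13n/x − 7 = 0 at x* = 13n/7, and f''(x*) = −13n/x*^2 = −7^2/(13n). Laplace's method (interior maximum) gives
  I(n) ~ e^(f(x*)) · sqrt(2π / |f''(x*)|)
        = exp(13n ln(13n/7) − 13n) · sqrt(2π · 13n / 7^2)
        = (13n/7)^(13n) e^(−13n) · sqrt(2π·13n) / 7
        = (sqrt(2π·13n) / 7) · (13n/(7e))^(13n).
This matches Γ(13n+1)/7^(13n+1) with Stirling applied to Γ.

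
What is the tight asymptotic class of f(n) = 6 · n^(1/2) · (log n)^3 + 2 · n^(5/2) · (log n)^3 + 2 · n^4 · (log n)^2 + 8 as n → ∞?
f(n) ∈ Θ(n^4 · (log n)^2)

Compare the terms by growth order. For large n, n^a · (log n)^b dominates n^a' · (log n)^b' iff a > a', or (a = a' and b > b'). Ranking the 4 terms shows the dominant one is 2 · n^4 · (log n)^2. Hence f(n) ∈ Θ(n^4 · (log n)^2).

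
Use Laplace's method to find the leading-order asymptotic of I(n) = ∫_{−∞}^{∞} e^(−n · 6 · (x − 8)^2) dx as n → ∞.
I(n) = sqrt(π/(6n))

Here φ(x) = 6 · (x − 8)^2 has its unique minimum at x* = 8 with φ(x*) = 0 and φ''(x*) = 12. Laplace's method gives
  I(n) ~ e^(−n φ(x*)) · sqrt(2π / (n · φ''(x*))) = sqrt(2π / (12n)) = sqrt(π/(6n)).
This is exact: substituting u = (x − 8)·sqrt(6n) gives I(n) = (1/sqrt(6n)) ∫_{−∞}^{∞} e^(−u^2) du = sqrt(π/(6n)).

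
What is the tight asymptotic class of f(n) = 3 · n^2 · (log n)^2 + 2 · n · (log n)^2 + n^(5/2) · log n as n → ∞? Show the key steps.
f(n) ∈ Θ(n^(5/2) · log n)

Compare the terms by growth order. For large n, n^a · (log n)^b dominates n^a' · (log n)^b' iff a > a', or (a = a' and b > b'). Ranking the 3 terms shows the dominant one is n^(5/2) · log n. Hence f(n) ∈ Θ(n^(5/2) · log n).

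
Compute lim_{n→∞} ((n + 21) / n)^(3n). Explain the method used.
lim = e^63

Rewrite as (1 + 21/n)^(3n). By the standard limit (1 + x/n)^n → e^x, we have (1 + 21/n)^n → e^21, and raising to the 3rd power gives e^63.
More precisely, ln[(1 + 21/n)^(3n)] = 3n · ln(1 + 21/n) = 3n · (21/n + O(1/n^2)) = 63 + O(1/n) → 63.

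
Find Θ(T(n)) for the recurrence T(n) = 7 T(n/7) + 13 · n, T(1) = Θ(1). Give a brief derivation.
T(n) = Θ(n log n)

log_7 7 = 1, and f(n) = 13 · n = Θ(n^(log_7 7)). This is Case 2 of the master theorem: T(n) = Θ(f(n) · log n) = Θ(n log n).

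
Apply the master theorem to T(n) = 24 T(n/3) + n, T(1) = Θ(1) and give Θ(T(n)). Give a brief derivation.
T(n) = Θ(n^(log_3 24))

Master theorem: compare f(n) = n to n^(log_3 24) where log_3 24 ≈ 2.893. Since 1 < log_3 24, we have f(n) = O(n^(log_3 24 − ε)) for some ε > 0 — Case 1. Hence T(n) = Θ(n^(log_3 24)).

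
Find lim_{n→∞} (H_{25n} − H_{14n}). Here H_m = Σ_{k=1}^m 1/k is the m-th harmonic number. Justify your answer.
lim = ln(25/14)

Euler-Maclaurin gives H_m = ln m + γ + 1/(2m) + O(1/m^2). The γ and O(1/m) terms cancel in the difference:
  H_{25n} − H_{14n} = ln(25n) − ln(14n) + O(1/n) = ln(25/14) + O(1/n).
Hence the limit is ln(25/14).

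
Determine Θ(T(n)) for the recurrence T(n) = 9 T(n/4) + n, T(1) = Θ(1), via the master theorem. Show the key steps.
T(n) = Θ(n^(log_4 9))

Master theorem: compare f(n) = n to n^(log_4 9) where log_4 9 ≈ 1.585. Since 1 < log_4 9, we have f(n) = O(n^(log_4 9 − ε)) for some ε > 0 — Case 1. Hence T(n) = Θ(n^(log_4 9)).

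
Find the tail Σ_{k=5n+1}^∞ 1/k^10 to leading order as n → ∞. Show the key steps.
Σ_{k>5n} 1/k^10 ~ 1/(9 · (5n)^9)

Compare to the integral: ∫_{5n}^∞ x^(−10) dx = [−x^(−9)/9]_{5n}^∞ = 1/((10−1)·(5n)^9). Euler-Maclaurin then gives
  Σ_{k>5n} 1/k^10 = ∫_{5n}^∞ dx/x^10 − 1/(2·(5n)^10) + O(1/(5n)^11).
(Equivalently this is ζ(10) − Σ_{k≤5n} 1/k^10.)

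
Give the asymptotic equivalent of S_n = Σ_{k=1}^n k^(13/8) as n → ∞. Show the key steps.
S_n ~ (8/21) · n^(21/8)

Integral comparison: Σ_{k=1}^n k^(13/8) = ∫_0^n x^(13/8) dx + O(n^(13/8)). The integral is n^(1 + 13/8) / (1 + 13/8) = n^((13+8)/8) / ((13+8)/8) = (8/21) · n^(21/8).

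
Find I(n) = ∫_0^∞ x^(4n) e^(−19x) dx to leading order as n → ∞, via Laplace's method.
I(n) ~ (sqrt(2π·4n) / 19) · (4n/(19e))^(4n)

Write the integrand as exp(4n ln x − 19x) and set f(x) = 4n ln x − 19x. Then f'(x) = 4n/x − 19 = 0 at x* = 4n/19, and f''(x*) = −4n/x*^2 = −19^2/(4n). Laplace's method (interior maximum) gives
  I(n) ~ e^(f(x*)) · sqrt(2π / |f''(x*)|)
        = exp(4n ln(4n/19) − 4n) · sqrt(2π · 4n / 19^2)
        = (4n/19)^(4n) e^(−4n) · sqrt(2π·4n) / 19
        = (sqrt(2π·4n) / 19) · (4n/(19e))^(4n).
This matches Γ(4n+1)/19^(4n+1) with Stirling applied to Γ.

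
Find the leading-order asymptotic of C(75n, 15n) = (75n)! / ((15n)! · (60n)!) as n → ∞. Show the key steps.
C(75n, 15n) ~ (3125/256)^(15n) · sqrt(5/(8π·15n))

Write N = 15n. Apply Stirling to each factorial:
  (5N)! ~ sqrt(2π·5N) · (5N/e)^(5N),
  N! ~ sqrt(2π N) · (N/e)^N,
  (4N)! ~ sqrt(2π·4N) · (4N/e)^(4N).
The exponential factors combine to (5N)^(5N) / (N^N · (4N)^(4N)) = 5^(5N)/4^(4N) = (5^5/4^4)^N = (3125/256)^N.
The square-root prefactors combine to sqrt(2π·5N) / (sqrt(2π N)·sqrt(2π·4N)) = sqrt(5 / (2π·4·N)) = sqrt(5/(8π·15n)).
Substituting N = 15n: C(75n, 15n) ~ (3125/256)^(15n) · sqrt(5/(8π·15n)).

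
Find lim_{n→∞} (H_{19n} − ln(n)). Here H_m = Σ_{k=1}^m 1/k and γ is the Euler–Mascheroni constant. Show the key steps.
lim = ln 19 + γ

By Euler-Maclaurin, H_m = ln m + γ + O(1/m). So
  H_{19n} − ln(n) = ln(19n) + γ − ln(n) + O(1/n)
                       = ln(19/1) + γ + O(1/n).
Hence the limit is ln(19/1) + γ.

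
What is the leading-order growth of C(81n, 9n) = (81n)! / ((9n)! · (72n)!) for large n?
C(81n, 9n) ~ (387420489/16777216)^(9n) · sqrt(9/(16π·9n))

Write N = 9n. Apply Stirling to each factorial:
  (9N)! ~ sqrt(2π·9N) · (9N/e)^(9N),
  N! ~ sqrt(2π N) · (N/e)^N,
  (8N)! ~ sqrt(2π·8N) · (8N/e)^(8N).
The exponential factors combine to (9N)^(9N) / (N^N · (8N)^(8N)) = 9^(9N)/8^(8N) = (9^9/8^8)^N = (387420489/16777216)^N.
The square-root prefactors combine to sqrt(2π·9N) / (sqrt(2π N)·sqrt(2π·8N)) = sqrt(9 / (2π·8·N)) = sqrt(9/(16π·9n)).
Substituting N = 9n: C(81n, 9n) ~ (387420489/16777216)^(9n) · sqrt(9/(16π·9n)).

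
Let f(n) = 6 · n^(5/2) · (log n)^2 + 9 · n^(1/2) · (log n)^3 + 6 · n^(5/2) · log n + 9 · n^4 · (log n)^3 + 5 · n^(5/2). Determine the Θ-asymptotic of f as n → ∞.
f(n) ∈ Θ(n^4 · (log n)^3)

Compare the terms by growth order. For large n, n^a · (log n)^b dominates n^a' · (log n)^b' iff a > a', or (a = a' and b > b'). Ranking the 5 terms shows the dominant one is 9 · n^4 · (log n)^3. Hence f(n) ∈ Θ(n^4 · (log n)^3).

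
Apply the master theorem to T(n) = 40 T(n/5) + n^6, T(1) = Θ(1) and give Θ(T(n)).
T(n) = Θ(n^6)

log_5 40 ≈ 2.292. f(n) = n^6 dominates n^(log_5 40) since 6 > 2.292, and the regularity condition a·f(n/b) = 40·(n/5)^6 = (40/15625)·n^6 ≤ c·f(n) holds with c = 40/15625 ≈ 0.00256 < 1. So this is Case 3: T(n) = Θ(f(n)) = Θ(n^6).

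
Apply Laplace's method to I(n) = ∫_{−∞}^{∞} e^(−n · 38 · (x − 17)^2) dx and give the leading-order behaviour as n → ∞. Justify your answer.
I(n) = sqrt(π/(38n))

Here φ(x) = 38 · (x − 17)^2 has its unique minimum at x* = 17 with φ(x*) = 0 and φ''(x*) = 76. Laplace's method gives
  I(n) ~ e^(−n φ(x*)) · sqrt(2π / (n · φ''(x*))) = sqrt(2π / (76n)) = sqrt(π/(38n)).
This is exact: substituting u = (x − 17)·sqrt(38n) gives I(n) = (1/sqrt(38n)) ∫_{−∞}^{∞} e^(−u^2) du = sqrt(π/(38n)).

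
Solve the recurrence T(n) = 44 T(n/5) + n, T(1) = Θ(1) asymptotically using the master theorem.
T(n) = Θ(n^(log_5 44))

Master theorem: compare f(n) = n to n^(log_5 44) where log_5 44 ≈ 2.351. Since 1 < log_5 44, we have f(n) = O(n^(log_5 44 − ε)) for some ε > 0 — Case 1. Hence T(n) = Θ(n^(log_5 44)).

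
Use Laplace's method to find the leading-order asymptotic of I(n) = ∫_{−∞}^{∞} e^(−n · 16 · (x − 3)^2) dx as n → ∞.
I(n) = sqrt(π/(16n))

Here φ(x) = 16 · (x − 3)^2 has its unique minimum at x* = 3 with φ(x*) = 0 and φ''(x*) = 32. Laplace's method gives
  I(n) ~ e^(−n φ(x*)) · sqrt(2π / (n · φ''(x*))) = sqrt(2π / (32n)) = sqrt(π/(16n)).
This is exact: substituting u = (x − 3)·sqrt(16n) gives I(n) = (1/sqrt(16n)) ∫_{−∞}^{∞} e^(−u^2) du = sqrt(π/(16n)).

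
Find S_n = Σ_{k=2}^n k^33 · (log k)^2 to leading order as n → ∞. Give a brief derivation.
S_n ~ n^34 · (log n)^2 / 34

By integral comparison, S_n = ∫_1^n x^33 · (log x)^2 dx + O(n^33 · (log n)^2). For the integral, the leading term of ∫_1^n x^33 (log x)^2 dx is n^34/34 · (log n)^2 (by repeated integration by parts; each step lowers the log-exponent and produces a relatively O(1/log n) correction). Hence S_n ~ n^34 · (log n)^2 / 34.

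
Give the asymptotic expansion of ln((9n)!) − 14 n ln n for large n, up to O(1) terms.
ln((9n)!) − 14 n ln n = −5 n ln n + 9(ln 9 − 1) n + (1/2) ln(2π·9n) + O(1/n)

Stirling: ln((9n)!) = 9n ln(9n) − 9n + (1/2) ln(2π·9n) + O(1/n).
Expand 9n ln(9n) = 9n (ln n + ln 9) = 9n ln n + 9n ln 9.
Subtract 14n ln n: leading term is (9 − 14) n ln n = −5 n ln n. The next term is 9n ln 9 − 9n = 9(ln 9 − 1) n. Then the (1/2) ln(2π·9n) correction.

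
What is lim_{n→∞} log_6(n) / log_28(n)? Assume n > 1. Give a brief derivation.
lim = ln(28) / ln(6) = log_6(28)

Change of base: log_6(n) = ln n / ln 6 and log_28(n) = ln n / ln 28. The ratio is (ln n / ln 6) · (ln 28 / ln n) = ln 28 / ln 6, a constant independent of n. So the limit is ln 28 / ln 6 = log_6(28).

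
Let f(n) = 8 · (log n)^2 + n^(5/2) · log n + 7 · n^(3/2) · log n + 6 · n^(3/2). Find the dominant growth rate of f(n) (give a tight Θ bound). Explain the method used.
f(n) ∈ Θ(n^(5/2) · log n)

Compare the terms by growth order. For large n, n^a · (log n)^b dominates n^a' · (log n)^b' iff a > a', or (a = a' and b > b'). Ranking the 4 terms shows the dominant one is n^(5/2) · log n. Hence f(n) ∈ Θ(n^(5/2) · log n).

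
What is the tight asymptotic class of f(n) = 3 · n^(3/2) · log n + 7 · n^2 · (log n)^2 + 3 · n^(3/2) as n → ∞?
f(n) ∈ Θ(n^2 · (log n)^2)

Compare the terms by growth order. For large n, n^a · (log n)^b dominates n^a' · (log n)^b' iff a > a', or (a = a' and b > b'). Ranking the 3 terms shows the dominant one is 7 · n^2 · (log n)^2. Hence f(n) ∈ Θ(n^2 · (log n)^2).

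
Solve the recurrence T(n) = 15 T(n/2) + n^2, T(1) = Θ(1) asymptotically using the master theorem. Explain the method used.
T(n) = Θ(n^(log_2 15))

Master theorem: compare f(n) = n^2 to n^(log_2 15) where log_2 15 ≈ 3.907. Since 2 < log_2 15, we have f(n) = O(n^(log_2 15 − ε)) for some ε > 0 — Case 1. Hence T(n) = Θ(n^(log_2 15)).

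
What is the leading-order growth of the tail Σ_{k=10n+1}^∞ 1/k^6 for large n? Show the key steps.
Σ_{k>10n} 1/k^6 ~ 1/(5 · (10n)^5)

Compare to the integral: ∫_{10n}^∞ x^(−6) dx = [−x^(−5)/5]_{10n}^∞ = 1/((6−1)·(10n)^5). Euler-Maclaurin then gives
  Σ_{k>10n} 1/k^6 = ∫_{10n}^∞ dx/x^6 − 1/(2·(10n)^6) + O(1/(10n)^7).
(Equivalently this is ζ(6) − Σ_{k≤10n} 1/k^6.)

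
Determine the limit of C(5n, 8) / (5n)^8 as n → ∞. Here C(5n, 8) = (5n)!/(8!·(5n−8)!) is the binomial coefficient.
lim = 1/8! = 1/40320

With N = 5n → ∞: C(N, 8) / N^8 = [N(N−1)…(N−7)] / (8! · N^8) = (1/8!) · 1 · (1 − 1/(5n)) · … · (1 − 7/(5n)). Each factor → 1 as N → ∞, so the limit is 1/8! = 1/40320.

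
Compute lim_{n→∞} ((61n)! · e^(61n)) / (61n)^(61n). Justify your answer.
lim = ∞

Stirling: (61n)! ~ sqrt(2π·61n) · (61n/e)^(61n). Hence
  (61n)! · e^(61n) / (61n)^(61n) ~ sqrt(2π·61n) = sqrt(2π·61) · sqrt(n) → ∞.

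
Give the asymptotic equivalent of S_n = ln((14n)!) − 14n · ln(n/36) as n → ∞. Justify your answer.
S_n ~ 14n · (ln 504 − 1) + O(ln n)

Stirling: ln((14n)!) = 14n ln(14n) − 14n + O(ln n).
  S_n = 14n ln(14n) − 14n − 14n ln(n/36) + O(ln n)
      = 14n ln(14n) − 14n ln n + 14n ln 36 − 14n + O(ln n)
      = 14n ln 14 + 14n ln 36 − 14n + O(ln n)
      = 14n (ln 504 − 1) + O(ln n).
Numerically ln(504) − 1 ≈ 5.2226.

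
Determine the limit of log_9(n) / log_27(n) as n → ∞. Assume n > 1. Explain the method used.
lim = ln(27) / ln(9) = log_9(27)

Change of base: log_9(n) = ln n / ln 9 and log_27(n) = ln n / ln 27. The ratio is (ln n / ln 9) · (ln 27 / ln n) = ln 27 / ln 9, a constant independent of n. So the limit is ln 27 / ln 9 = log_9(27).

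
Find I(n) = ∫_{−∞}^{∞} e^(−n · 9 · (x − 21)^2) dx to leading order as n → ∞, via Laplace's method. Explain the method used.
I(n) = sqrt(π/(9n))

Here φ(x) = 9 · (x − 21)^2 has its unique minimum at x* = 21 with φ(x*) = 0 and φ''(x*) = 18. Laplace's method gives
  I(n) ~ e^(−n φ(x*)) · sqrt(2π / (n · φ''(x*))) = sqrt(2π / (18n)) = sqrt(π/(9n)).
This is exact: substituting u = (x − 21)·sqrt(9n) gives I(n) = (1/sqrt(9n)) ∫_{−∞}^{∞} e^(−u^2) du = sqrt(π/(9n)).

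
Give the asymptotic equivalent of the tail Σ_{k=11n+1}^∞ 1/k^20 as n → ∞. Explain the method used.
Σ_{k>11n} 1/k^20 ~ 1/(19 · (11n)^19)

Compare to the integral: ∫_{11n}^∞ x^(−20) dx = [−x^(−19)/19]_{11n}^∞ = 1/((20−1)·(11n)^19). Euler-Maclaurin then gives
  Σ_{k>11n} 1/k^20 = ∫_{11n}^∞ dx/x^20 − 1/(2·(11n)^20) + O(1/(11n)^21).
(Equivalently this is ζ(20) − Σ_{k≤11n} 1/k^20.)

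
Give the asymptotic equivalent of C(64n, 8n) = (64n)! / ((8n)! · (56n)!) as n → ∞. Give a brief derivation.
C(64n, 8n) ~ (16777216/823543)^(8n) · sqrt(4/(7π·8n))

Write N = 8n. Apply Stirling to each factorial:
  (8N)! ~ sqrt(2π·8N) · (8N/e)^(8N),
  N! ~ sqrt(2π N) · (N/e)^N,
  (7N)! ~ sqrt(2π·7N) · (7N/e)^(7N).
The exponential factors combine to (8N)^(8N) / (N^N · (7N)^(7N)) = 8^(8N)/7^(7N) = (8^8/7^7)^N = (16777216/823543)^N.
The square-root prefactors combine to sqrt(2π·8N) / (sqrt(2π N)·sqrt(2π·7N)) = sqrt(8 / (2π·7·N)) = sqrt(4/(7π·8n)).
Substituting N = 8n: C(64n, 8n) ~ (16777216/823543)^(8n) · sqrt(4/(7π·8n)).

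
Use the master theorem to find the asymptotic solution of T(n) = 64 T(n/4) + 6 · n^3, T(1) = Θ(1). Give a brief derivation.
T(n) = Θ(n^3 log n)

log_4 64 = 3, and f(n) = 6 · n^3 = Θ(n^(log_4 64)). This is Case 2 of the master theorem: T(n) = Θ(f(n) · log n) = Θ(n^3 log n).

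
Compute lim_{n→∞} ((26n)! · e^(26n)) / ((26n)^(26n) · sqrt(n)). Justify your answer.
lim = sqrt(2π·26)

Stirling: (26n)! ~ sqrt(2π·26n) · (26n/e)^(26n). Hence
  (26n)! · e^(26n) / (26n)^(26n) ~ sqrt(2π·26n).
Dividing by sqrt(n): sqrt(2π·26n) / sqrt(n) = sqrt(2π·26) · n^((1−1)/2), so the limit is sqrt(2π·26).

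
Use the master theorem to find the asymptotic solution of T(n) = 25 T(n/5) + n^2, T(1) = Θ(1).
T(n) = Θ(n^2 log n)

log_5 25 = 2, and f(n) = n^2 = Θ(n^(log_5 25)). This is Case 2 of the master theorem: T(n) = Θ(f(n) · log n) = Θ(n^2 log n).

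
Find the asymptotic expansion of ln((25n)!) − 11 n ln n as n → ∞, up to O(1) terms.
ln((25n)!) − 11 n ln n = 14 n ln n + 25(ln 25 − 1) n + (1/2) ln(2π·25n) + O(1/n)

Stirling: ln((25n)!) = 25n ln(25n) − 25n + (1/2) ln(2π·25n) + O(1/n).
Expand 25n ln(25n) = 25n (ln n + ln 25) = 25n ln n + 25n ln 25.
Subtract 11n ln n: leading term is (25 − 11) n ln n = 14 n ln n. The next term is 25n ln 25 − 25n = 25(ln 25 − 1) n. Then the (1/2) ln(2π·25n) correction.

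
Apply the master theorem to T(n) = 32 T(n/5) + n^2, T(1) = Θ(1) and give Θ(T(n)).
T(n) = Θ(n^(log_5 32))

Master theorem: compare f(n) = n^2 to n^(log_5 32) where log_5 32 ≈ 2.153. Since 2 < log_5 32, we have f(n) = O(n^(log_5 32 − ε)) for some ε > 0 — Case 1. Hence T(n) = Θ(n^(log_5 32)).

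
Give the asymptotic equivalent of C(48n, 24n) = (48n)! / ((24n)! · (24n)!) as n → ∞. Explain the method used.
C(48n, 24n) ~ (4)^(24n) · sqrt(1/(π·24n))

Write N = 24n. Apply Stirling to each factorial:
  (2N)! ~ sqrt(2π·2N) · (2N/e)^(2N),
  N! ~ sqrt(2π N) · (N/e)^N,
  (1N)! ~ sqrt(2π·1N) · (1N/e)^(1N).
The exponential factors combine to (2N)^(2N) / (N^N · (1N)^(1N)) = 2^(2N)/1^(1N) = (2^2/1^1)^N = (4)^N.
The square-root prefactors combine to sqrt(2π·2N) / (sqrt(2π N)·sqrt(2π·1N)) = sqrt(2 / (2π·1·N)) = sqrt(1/(π·24n)).
Substituting N = 24n: C(48n, 24n) ~ (4)^(24n) · sqrt(1/(π·24n)).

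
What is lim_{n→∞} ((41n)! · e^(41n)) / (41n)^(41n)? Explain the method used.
lim = ∞

Stirling: (41n)! ~ sqrt(2π·41n) · (41n/e)^(41n). Hence
  (41n)! · e^(41n) / (41n)^(41n) ~ sqrt(2π·41n) = sqrt(2π·41) · sqrt(n) → ∞.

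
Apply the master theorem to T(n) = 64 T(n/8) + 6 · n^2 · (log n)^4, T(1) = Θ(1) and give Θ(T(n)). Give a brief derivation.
T(n) = Θ(n^2 · (log n)^5)

Here log_8 64 = 2 and f(n) = 6 · n^2 · (log n)^4 = Θ(n^(log_8 64) · (log n)^4). This is the extended Case 2 of the master theorem (f matches the critical exponent up to log factors), giving T(n) = Θ(n^(log_8 64) · (log n)^(4+1)) = Θ(n^2 · (log n)^5).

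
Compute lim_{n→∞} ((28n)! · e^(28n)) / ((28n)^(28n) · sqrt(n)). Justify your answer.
lim = sqrt(2π·28)

Stirling: (28n)! ~ sqrt(2π·28n) · (28n/e)^(28n). Hence
  (28n)! · e^(28n) / (28n)^(28n) ~ sqrt(2π·28n).
Dividing by sqrt(n): sqrt(2π·28n) / sqrt(n) = sqrt(2π·28) · n^((1−1)/2), so the limit is sqrt(2π·28).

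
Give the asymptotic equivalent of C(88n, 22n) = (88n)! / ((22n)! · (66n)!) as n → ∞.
C(88n, 22n) ~ (256/27)^(22n) · sqrt(2/(3π·22n))

Write N = 22n. Apply Stirling to each factorial:
  (4N)! ~ sqrt(2π·4N) · (4N/e)^(4N),
  N! ~ sqrt(2π N) · (N/e)^N,
  (3N)! ~ sqrt(2π·3N) · (3N/e)^(3N).
The exponential factors combine to (4N)^(4N) / (N^N · (3N)^(3N)) = 4^(4N)/3^(3N) = (4^4/3^3)^N = (256/27)^N.
The square-root prefactors combine to sqrt(2π·4N) / (sqrt(2π N)·sqrt(2π·3N)) = sqrt(4 / (2π·3·N)) = sqrt(2/(3π·22n)).
Substituting N = 22n: C(88n, 22n) ~ (256/27)^(22n) · sqrt(2/(3π·22n)).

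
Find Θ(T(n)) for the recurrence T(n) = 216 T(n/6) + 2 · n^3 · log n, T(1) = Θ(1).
T(n) = Θ(n^3 · (log n)^2)

Here log_6 216 = 3 and f(n) = 2 · n^3 · log n = Θ(n^(log_6 216) · (log n)^1). This is the extended Case 2 of the master theorem (f matches the critical exponent up to log factors), giving T(n) = Θ(n^(log_6 216) · (log n)^(1+1)) = Θ(n^3 · (log n)^2).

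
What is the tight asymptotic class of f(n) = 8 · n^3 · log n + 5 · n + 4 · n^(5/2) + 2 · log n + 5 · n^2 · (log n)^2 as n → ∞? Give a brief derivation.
f(n) ∈ Θ(n^3 · log n)

Compare the terms by growth order. For large n, n^a · (log n)^b dominates n^a' · (log n)^b' iff a > a', or (a = a' and b > b'). Ranking the 5 terms shows the dominant one is 8 · n^3 · log n. Hence f(n) ∈ Θ(n^3 · log n).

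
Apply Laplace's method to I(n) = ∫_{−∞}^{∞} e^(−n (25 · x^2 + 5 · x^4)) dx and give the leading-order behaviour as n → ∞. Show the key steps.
I(n) ~ sqrt(π/(25n))

φ(x) = 25 · x^2 + 5 · x^4 has its unique global minimum at x* = 0 (since φ'(x) = 50x + 20x^3 = 0 only at x = 0 for real x with both coefficients positive, and φ → ∞ as |x| → ∞). At x* = 0, φ(0) = 0 and φ''(0) = 50. Laplace's method then gives
  I(n) ~ sqrt(2π / (n · φ''(0))) · e^(−n φ(0)) = sqrt(2π / (50n)) = sqrt(π/(25n)).
The 5 · x^4 term contributes only at subleading order (an O(1/n) relative correction).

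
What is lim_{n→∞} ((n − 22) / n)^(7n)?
lim = e^(−154)

Rewrite as (1 − 22/n)^(7n). By the standard limit (1 + x/n)^n → e^x, we have (1 − 22/n)^n → e^(−22), and raising to the 7th power gives e^(−154).
More precisely, ln[(1 − 22/n)^(7n)] = 7n · ln(1 − 22/n) = 7n · (-22/n + O(1/n^2)) = -154 + O(1/n) → -154.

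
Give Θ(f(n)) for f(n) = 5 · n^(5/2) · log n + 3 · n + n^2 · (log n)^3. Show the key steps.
f(n) ∈ Θ(n^(5/2) · log n)

Compare the terms by growth order. For large n, n^a · (log n)^b dominates n^a' · (log n)^b' iff a > a', or (a = a' and b > b'). Ranking the 3 terms shows the dominant one is 5 · n^(5/2) · log n. Hence f(n) ∈ Θ(n^(5/2) · log n).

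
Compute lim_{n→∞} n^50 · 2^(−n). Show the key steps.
lim = 0

Exponentials with base > 1 dominate every fixed polynomial: for any fixed c, n^c / 2^n → 0 as n → ∞ (e.g. by the ratio test, or by writing 2^n = e^(n ln 2) and noting e^(n ln 2) / n^c → ∞). Hence n^50 · 2^(−n) = n^50 / 2^n → 0.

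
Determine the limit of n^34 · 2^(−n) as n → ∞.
lim = 0

Exponentials with base > 1 dominate every fixed polynomial: for any fixed c, n^c / 2^n → 0 as n → ∞ (e.g. by the ratio test, or by writing 2^n = e^(n ln 2) and noting e^(n ln 2) / n^c → ∞). Hence n^34 · 2^(−n) = n^34 / 2^n → 0.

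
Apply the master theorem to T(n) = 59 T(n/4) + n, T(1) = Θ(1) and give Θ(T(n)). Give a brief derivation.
T(n) = Θ(n^(log_4 59))

Master theorem: compare f(n) = n to n^(log_4 59) where log_4 59 ≈ 2.941. Since 1 < log_4 59, we have f(n) = O(n^(log_4 59 − ε)) for some ε > 0 — Case 1. Hence T(n) = Θ(n^(log_4 59)).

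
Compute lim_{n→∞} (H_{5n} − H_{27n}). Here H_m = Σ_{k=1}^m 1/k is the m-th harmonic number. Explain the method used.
lim = ln(5/27)

Euler-Maclaurin gives H_m = ln m + γ + 1/(2m) + O(1/m^2). The γ and O(1/m) terms cancel in the difference:
  H_{5n} − H_{27n} = ln(5n) − ln(27n) + O(1/n) = ln(5/27) + O(1/n).
Hence the limit is ln(5/27).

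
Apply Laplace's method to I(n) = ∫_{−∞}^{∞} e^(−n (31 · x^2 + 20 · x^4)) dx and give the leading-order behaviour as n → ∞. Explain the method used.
I(n) ~ sqrt(π/(31n))

φ(x) = 31 · x^2 + 20 · x^4 has its unique global minimum at x* = 0 (since φ'(x) = 62x + 80x^3 = 0 only at x = 0 for real x with both coefficients positive, and φ → ∞ as |x| → ∞). At x* = 0, φ(0) = 0 and φ''(0) = 62. Laplace's method then gives
  I(n) ~ sqrt(2π / (n · φ''(0))) · e^(−n φ(0)) = sqrt(2π / (62n)) = sqrt(π/(31n)).
The 20 · x^4 term contributes only at subleading order (an O(1/n) relative correction).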